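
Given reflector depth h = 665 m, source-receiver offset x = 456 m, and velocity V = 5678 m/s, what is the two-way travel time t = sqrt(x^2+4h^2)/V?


x^2 + 4h^2 = 456^2 + 4*665^2 = 207936 + 1768900 = 1976836
sqrt(1976836) = 1406.0
t = 1406.0 / 5678 = 0.2476 s

0.2476


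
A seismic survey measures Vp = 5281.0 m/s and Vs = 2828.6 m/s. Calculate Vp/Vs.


Vp/Vs = 5281.0 / 2828.6
= 1.867

1.867


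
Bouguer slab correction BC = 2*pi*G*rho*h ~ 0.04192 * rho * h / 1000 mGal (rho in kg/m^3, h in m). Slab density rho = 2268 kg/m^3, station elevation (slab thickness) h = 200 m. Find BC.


BC = 0.04192 * rho * h / 1000
= 0.04192 * 2268 * 200 / 1000
= 19.0149 mGal

19.0149


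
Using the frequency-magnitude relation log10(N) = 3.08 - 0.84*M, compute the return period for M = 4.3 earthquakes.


log10(N) = 3.08 - 0.84*4.3 = -0.532
N = 10^-0.532 = 0.293765
T = 1/N = 1/0.293765 = 3.4041 years

3.4041


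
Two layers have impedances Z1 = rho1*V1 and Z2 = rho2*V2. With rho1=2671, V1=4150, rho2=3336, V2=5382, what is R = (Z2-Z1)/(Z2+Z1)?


Z1 = 2671 * 4150 = 11084650
Z2 = 3336 * 5382 = 17954352
R = (17954352 - 11084650) / (17954352 + 11084650) = 6869702 / 29039002 = 0.2366

0.2366


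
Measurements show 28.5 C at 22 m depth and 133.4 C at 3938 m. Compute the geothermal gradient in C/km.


dT = 133.4 - 28.5 = 104.9 C
dz = 3938 - 22 = 3916 m
gradient = dT/dz * 1000 = 104.9/3916 * 1000 = 26.7875 C/km

26.7875


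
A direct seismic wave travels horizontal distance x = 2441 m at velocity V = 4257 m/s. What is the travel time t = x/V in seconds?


t = x / V
= 2441 / 4257
= 0.5734 s

0.5734


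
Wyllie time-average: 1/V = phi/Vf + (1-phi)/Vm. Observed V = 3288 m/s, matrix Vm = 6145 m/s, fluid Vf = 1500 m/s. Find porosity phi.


1/V - 1/Vm = 1/3288 - 1/6145 = 0.0001414
1/Vf - 1/Vm = 1/1500 - 1/6145 = 0.00050393
phi = 0.0001414 / 0.00050393 = 0.2806

0.2806


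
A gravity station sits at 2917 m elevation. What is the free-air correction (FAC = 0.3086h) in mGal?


FAC = 0.3086 * h
= 0.3086 * 2917
= 900.1862 mGal

900.1862


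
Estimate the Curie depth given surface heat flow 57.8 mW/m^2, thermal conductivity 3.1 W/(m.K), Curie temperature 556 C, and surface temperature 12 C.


T_Curie - T_surf = 556 - 12 = 544 C
Convert q to W/m^2: 57.8 mW/m^2 = 0.0578 W/m^2
d = 544 * 3.1 / 0.0578 = 29176.47 m

29176.47


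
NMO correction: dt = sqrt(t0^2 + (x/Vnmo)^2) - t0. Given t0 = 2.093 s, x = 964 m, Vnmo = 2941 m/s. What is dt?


x/Vnmo = 964/2941 = 0.32778
(x/Vnmo)^2 = 0.10744
t0^2 = 4.380649
sqrt(4.380649 + 0.10744) = 2.118511
dt = 2.118511 - 2.093 = 0.025511

0.025511


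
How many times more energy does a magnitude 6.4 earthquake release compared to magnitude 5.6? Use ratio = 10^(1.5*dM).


M2 - M1 = 6.4 - 5.6 = 0.8
1.5 * 0.8 = 1.2
ratio = 10^1.2 = 15.85

15.85


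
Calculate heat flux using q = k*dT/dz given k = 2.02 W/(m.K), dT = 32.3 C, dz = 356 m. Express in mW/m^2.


q = k * dT / dz * 1000
= 2.02 * 32.3 / 356 * 1000
= 0.183275 * 1000
= 183.2753 mW/m^2

183.2753


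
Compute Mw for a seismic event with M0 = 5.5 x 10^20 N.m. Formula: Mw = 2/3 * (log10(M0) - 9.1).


log10(M0) = log10(5.5 x 10^20) = 20.7404
Mw = 2/3 * (20.7404 - 9.1)
= 2/3 * 11.6404
= 7.76

7.76


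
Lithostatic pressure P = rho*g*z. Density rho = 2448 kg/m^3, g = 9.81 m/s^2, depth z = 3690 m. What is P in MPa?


P = rho * g * z / 1e6
= 2448 * 9.81 * 3690 / 1e6
= 88614907.2 / 1e6
= 88.6149 MPa

88.6149


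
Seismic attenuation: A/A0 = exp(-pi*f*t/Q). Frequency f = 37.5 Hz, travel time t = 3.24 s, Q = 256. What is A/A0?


pi*f*t/Q = pi*37.5*3.24/256 = 1.491029
A/A0 = exp(-1.491029) = 0.225141

0.225141


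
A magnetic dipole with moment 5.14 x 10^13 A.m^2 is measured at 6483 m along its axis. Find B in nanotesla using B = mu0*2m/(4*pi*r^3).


m = 5.14 x 10^13 = 51400000000000 A.m^2
2m = 102800000000000 A.m^2
r^3 = 6483^3 = 272475880587
B = (4pi*10^-7) * 102800000000000 / (4*pi * 272475880587) * 1e9
= 129182289.915612 / 3424032898930.12 * 1e9
= 37728.11 nT

37728.11


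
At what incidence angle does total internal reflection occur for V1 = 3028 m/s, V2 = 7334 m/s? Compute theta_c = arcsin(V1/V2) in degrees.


V1/V2 = 3028/7334 = 0.412872
theta_c = arcsin(0.412872) = 24.3853 degrees

24.3853


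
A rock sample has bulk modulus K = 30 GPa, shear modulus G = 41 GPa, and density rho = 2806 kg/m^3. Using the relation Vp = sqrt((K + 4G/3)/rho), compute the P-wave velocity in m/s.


First compute the effective modulus:
K + 4G/3 = 30e9 + 4*41e9/3 = 84666666666.67 Pa
Then divide by density:
84666666666.67 / 2806 = 30173437.8712 Pa/(kg/m^3)
Take the square root:
Vp = sqrt(30173437.8712) = 5493.04 m/s

5493.04


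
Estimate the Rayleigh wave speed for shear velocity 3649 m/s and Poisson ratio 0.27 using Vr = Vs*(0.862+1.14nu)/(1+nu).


Numerator factor = 0.862 + 1.14*0.27 = 1.1698
Denominator = 1 + 0.27 = 1.27
Vr = 3649 * 1.1698 / 1.27 = 3361.1 m/s

3361.1


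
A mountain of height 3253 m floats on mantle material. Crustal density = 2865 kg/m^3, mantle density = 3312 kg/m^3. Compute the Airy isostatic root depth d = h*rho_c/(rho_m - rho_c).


rho_m - rho_c = 3312 - 2865 = 447
d = 3253 * 2865 / 447
= 9319845 / 447
= 20849.77 m

20849.77


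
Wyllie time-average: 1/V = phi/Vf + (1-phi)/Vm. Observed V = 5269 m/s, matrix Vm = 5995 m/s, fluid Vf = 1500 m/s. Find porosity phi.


1/V - 1/Vm = 1/5269 - 1/5995 = 2.298e-05
1/Vf - 1/Vm = 1/1500 - 1/5995 = 0.00049986
phi = 2.298e-05 / 0.00049986 = 0.046

0.046


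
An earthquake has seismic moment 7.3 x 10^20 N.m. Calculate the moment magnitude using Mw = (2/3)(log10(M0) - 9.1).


log10(M0) = log10(7.3 x 10^20) = 20.8633
Mw = 2/3 * (20.8633 - 9.1)
= 2/3 * 11.7633
= 7.84

7.84


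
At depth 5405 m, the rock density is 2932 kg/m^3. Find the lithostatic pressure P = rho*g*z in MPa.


P = rho * g * z / 1e6
= 2932 * 9.81 * 5405 / 1e6
= 155463582.6 / 1e6
= 155.4636 MPa

155.4636


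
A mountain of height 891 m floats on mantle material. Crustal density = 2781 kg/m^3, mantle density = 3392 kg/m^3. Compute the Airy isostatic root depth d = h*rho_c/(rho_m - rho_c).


rho_m - rho_c = 3392 - 2781 = 611
d = 891 * 2781 / 611
= 2477871 / 611
= 4055.44 m

4055.44


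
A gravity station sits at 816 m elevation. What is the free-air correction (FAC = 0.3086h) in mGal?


FAC = 0.3086 * h
= 0.3086 * 816
= 251.8176 mGal

251.8176


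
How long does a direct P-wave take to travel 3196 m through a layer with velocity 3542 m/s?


t = x / V
= 3196 / 3542
= 0.9023 s

0.9023


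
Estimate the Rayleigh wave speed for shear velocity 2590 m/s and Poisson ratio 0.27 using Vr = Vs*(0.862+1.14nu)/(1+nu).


Numerator factor = 0.862 + 1.14*0.27 = 1.1698
Denominator = 1 + 0.27 = 1.27
Vr = 2590 * 1.1698 / 1.27 = 2385.66 m/s

2385.66


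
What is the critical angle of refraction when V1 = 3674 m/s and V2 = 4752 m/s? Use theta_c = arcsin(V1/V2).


V1/V2 = 3674/4752 = 0.773148
theta_c = arcsin(0.773148) = 50.6374 degrees

50.6374


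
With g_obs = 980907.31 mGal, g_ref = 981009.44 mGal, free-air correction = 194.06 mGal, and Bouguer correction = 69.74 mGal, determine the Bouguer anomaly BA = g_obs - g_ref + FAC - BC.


BA = g_obs - g_ref + FAC - BC
= 980907.31 - 981009.44 + 194.06 - 69.74
= 22.19 mGal

22.19


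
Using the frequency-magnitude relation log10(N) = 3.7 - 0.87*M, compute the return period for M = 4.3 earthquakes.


log10(N) = 3.7 - 0.87*4.3 = -0.041
N = 10^-0.041 = 0.909913
T = 1/N = 1/0.909913 = 1.099 years

1.099


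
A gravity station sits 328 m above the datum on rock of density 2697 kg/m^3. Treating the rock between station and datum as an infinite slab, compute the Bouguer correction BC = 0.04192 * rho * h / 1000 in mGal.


BC = 0.04192 * rho * h / 1000
= 0.04192 * 2697 * 328 / 1000
= 37.0831 mGal

37.0831


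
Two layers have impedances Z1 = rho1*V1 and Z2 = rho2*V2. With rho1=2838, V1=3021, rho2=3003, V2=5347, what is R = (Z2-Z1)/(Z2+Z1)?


Z1 = 2838 * 3021 = 8573598
Z2 = 3003 * 5347 = 16057041
R = (16057041 - 8573598) / (16057041 + 8573598) = 7483443 / 24630639 = 0.3038

0.3038


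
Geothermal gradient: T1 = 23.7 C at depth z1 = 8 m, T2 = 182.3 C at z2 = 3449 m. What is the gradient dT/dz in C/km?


dT = 182.3 - 23.7 = 158.6 C
dz = 3449 - 8 = 3441 m
gradient = dT/dz * 1000 = 158.6/3441 * 1000 = 46.0913 C/km

46.0913


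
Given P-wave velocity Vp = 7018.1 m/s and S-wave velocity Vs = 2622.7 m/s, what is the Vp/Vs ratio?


Vp/Vs = 7018.1 / 2622.7
= 2.6759

2.6759


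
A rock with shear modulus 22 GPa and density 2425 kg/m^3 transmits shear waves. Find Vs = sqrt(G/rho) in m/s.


Convert G to Pa: G = 22e9 Pa
Compute G/rho = 22e9 / 2425 = 9072164.9485
Vs = sqrt(9072164.9485) = 3012.0 m/s

3012.0


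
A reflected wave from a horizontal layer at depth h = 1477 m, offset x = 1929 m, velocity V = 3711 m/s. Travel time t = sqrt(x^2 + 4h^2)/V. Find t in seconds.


x^2 + 4h^2 = 1929^2 + 4*1477^2 = 3721041 + 8726116 = 12447157
sqrt(12447157) = 3528.0529
t = 3528.0529 / 3711 = 0.9507 s

0.9507


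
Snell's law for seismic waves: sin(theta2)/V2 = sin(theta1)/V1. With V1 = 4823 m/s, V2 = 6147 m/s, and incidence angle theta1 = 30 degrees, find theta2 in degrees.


sin(theta1) = sin(30 deg) = 0.5
sin(theta2) = V2/V1 * sin(theta1) = 6147/4823 * 0.5 = 0.637259
theta2 = arcsin(0.637259) = 39.5877 degrees

39.5877


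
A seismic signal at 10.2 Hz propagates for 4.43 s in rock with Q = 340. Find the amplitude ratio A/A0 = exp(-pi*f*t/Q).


pi*f*t/Q = pi*10.2*4.43/340 = 0.417518
A/A0 = exp(-0.417518) = 0.65868

0.65868


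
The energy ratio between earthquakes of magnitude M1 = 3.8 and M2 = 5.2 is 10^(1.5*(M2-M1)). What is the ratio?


M2 - M1 = 5.2 - 3.8 = 1.4
1.5 * 1.4 = 2.1
ratio = 10^2.1 = 125.89

125.89


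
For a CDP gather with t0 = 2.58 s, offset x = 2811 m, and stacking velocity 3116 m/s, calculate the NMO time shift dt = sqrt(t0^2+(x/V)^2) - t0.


x/Vnmo = 2811/3116 = 0.902118
(x/Vnmo)^2 = 0.813817
t0^2 = 6.6564
sqrt(6.6564 + 0.813817) = 2.73317
dt = 2.73317 - 2.58 = 0.15317

0.15317


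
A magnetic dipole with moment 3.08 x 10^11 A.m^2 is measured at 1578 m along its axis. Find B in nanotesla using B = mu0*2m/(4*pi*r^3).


m = 3.08 x 10^11 = 308000000000 A.m^2
2m = 616000000000 A.m^2
r^3 = 1578^3 = 3929352552
B = (4pi*10^-7) * 616000000000 / (4*pi * 3929352552) * 1e9
= 774088.429845 / 49377700442.91 * 1e9
= 15676.8829 nT

15676.8829


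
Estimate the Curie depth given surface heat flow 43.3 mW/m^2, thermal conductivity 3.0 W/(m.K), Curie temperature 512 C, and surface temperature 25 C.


T_Curie - T_surf = 512 - 25 = 487 C
Convert q to W/m^2: 43.3 mW/m^2 = 0.0433 W/m^2
d = 487 * 3.0 / 0.0433 = 33741.34 m

33741.34


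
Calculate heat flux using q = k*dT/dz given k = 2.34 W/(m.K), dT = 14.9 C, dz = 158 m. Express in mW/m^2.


q = k * dT / dz * 1000
= 2.34 * 14.9 / 158 * 1000
= 0.220671 * 1000
= 220.6709 mW/m^2

220.6709


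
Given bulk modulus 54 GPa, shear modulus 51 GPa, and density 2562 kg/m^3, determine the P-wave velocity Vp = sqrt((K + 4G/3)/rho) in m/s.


First compute the effective modulus:
K + 4G/3 = 54e9 + 4*51e9/3 = 122000000000.0 Pa
Then divide by density:
122000000000.0 / 2562 = 47619047.619 Pa/(kg/m^3)
Take the square root:
Vp = sqrt(47619047.619) = 6900.66 m/s

6900.66


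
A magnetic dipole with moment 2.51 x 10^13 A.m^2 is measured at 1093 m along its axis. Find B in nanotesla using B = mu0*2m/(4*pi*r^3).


m = 2.51 x 10^13 = 25100000000000 A.m^2
2m = 50200000000000 A.m^2
r^3 = 1093^3 = 1305751357
B = (4pi*10^-7) * 50200000000000 / (4*pi * 1305751357) * 1e9
= 63083180.484083 / 16408555482.26 * 1e9
= 3844529.7974 nT

3844529.7974


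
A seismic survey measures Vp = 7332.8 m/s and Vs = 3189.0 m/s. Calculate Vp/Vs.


Vp/Vs = 7332.8 / 3189.0
= 2.2994

2.2994


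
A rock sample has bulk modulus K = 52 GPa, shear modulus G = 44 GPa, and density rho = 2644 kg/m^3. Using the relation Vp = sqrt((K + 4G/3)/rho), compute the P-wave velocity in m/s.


First compute the effective modulus:
K + 4G/3 = 52e9 + 4*44e9/3 = 110666666666.67 Pa
Then divide by density:
110666666666.67 / 2644 = 41855774.0797 Pa/(kg/m^3)
Take the square root:
Vp = sqrt(41855774.0797) = 6469.6 m/s

6469.6


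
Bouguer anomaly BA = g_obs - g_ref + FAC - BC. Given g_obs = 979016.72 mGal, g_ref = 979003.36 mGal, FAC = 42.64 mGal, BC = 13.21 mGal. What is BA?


BA = g_obs - g_ref + FAC - BC
= 979016.72 - 979003.36 + 42.64 - 13.21
= 42.79 mGal

42.79


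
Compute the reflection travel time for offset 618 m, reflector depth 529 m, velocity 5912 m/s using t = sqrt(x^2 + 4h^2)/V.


x^2 + 4h^2 = 618^2 + 4*529^2 = 381924 + 1119364 = 1501288
sqrt(1501288) = 1225.2706
t = 1225.2706 / 5912 = 0.2073 s

0.2073


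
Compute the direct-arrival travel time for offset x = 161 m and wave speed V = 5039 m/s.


t = x / V
= 161 / 5039
= 0.032 s

0.032


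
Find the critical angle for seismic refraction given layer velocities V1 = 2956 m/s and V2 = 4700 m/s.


V1/V2 = 2956/4700 = 0.628936
theta_c = arcsin(0.628936) = 38.9717 degrees

38.9717


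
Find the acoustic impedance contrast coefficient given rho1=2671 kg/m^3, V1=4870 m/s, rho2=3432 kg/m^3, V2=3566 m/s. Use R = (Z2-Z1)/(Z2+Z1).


Z1 = 2671 * 4870 = 13007770
Z2 = 3432 * 3566 = 12238512
R = (12238512 - 13007770) / (12238512 + 13007770) = -769258 / 25246282 = -0.0305

-0.0305


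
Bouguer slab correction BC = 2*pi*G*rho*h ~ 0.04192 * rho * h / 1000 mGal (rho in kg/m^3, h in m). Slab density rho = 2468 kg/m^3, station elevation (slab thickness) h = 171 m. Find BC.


BC = 0.04192 * rho * h / 1000
= 0.04192 * 2468 * 171 / 1000
= 17.6914 mGal

17.6914


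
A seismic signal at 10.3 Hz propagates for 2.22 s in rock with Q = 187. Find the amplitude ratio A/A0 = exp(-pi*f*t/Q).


pi*f*t/Q = pi*10.3*2.22/187 = 0.384148
A/A0 = exp(-0.384148) = 0.681031

0.681031


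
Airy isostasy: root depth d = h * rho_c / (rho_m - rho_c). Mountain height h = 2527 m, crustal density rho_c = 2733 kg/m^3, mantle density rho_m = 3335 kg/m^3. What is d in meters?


rho_m - rho_c = 3335 - 2733 = 602
d = 2527 * 2733 / 602
= 6906291 / 602
= 11472.24 m

11472.24


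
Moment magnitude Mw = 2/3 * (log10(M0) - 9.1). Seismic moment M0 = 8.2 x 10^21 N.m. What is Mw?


log10(M0) = log10(8.2 x 10^21) = 21.9138
Mw = 2/3 * (21.9138 - 9.1)
= 2/3 * 12.8138
= 8.54

8.54


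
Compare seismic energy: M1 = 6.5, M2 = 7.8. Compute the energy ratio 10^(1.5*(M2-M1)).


M2 - M1 = 7.8 - 6.5 = 1.3
1.5 * 1.3 = 1.95
ratio = 10^1.95 = 89.13

89.13


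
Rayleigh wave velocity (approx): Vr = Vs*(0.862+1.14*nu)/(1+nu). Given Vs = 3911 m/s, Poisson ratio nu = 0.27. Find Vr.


Numerator factor = 0.862 + 1.14*0.27 = 1.1698
Denominator = 1 + 0.27 = 1.27
Vr = 3911 * 1.1698 / 1.27 = 3602.43 m/s

3602.43


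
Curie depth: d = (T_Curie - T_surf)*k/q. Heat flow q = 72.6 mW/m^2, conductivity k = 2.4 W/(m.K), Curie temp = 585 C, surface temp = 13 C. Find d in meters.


T_Curie - T_surf = 585 - 13 = 572 C
Convert q to W/m^2: 72.6 mW/m^2 = 0.0726 W/m^2
d = 572 * 2.4 / 0.0726 = 18909.09 m

18909.09


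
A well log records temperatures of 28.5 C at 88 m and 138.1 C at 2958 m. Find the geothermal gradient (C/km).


dT = 138.1 - 28.5 = 109.6 C
dz = 2958 - 88 = 2870 m
gradient = dT/dz * 1000 = 109.6/2870 * 1000 = 38.1882 C/km

38.1882


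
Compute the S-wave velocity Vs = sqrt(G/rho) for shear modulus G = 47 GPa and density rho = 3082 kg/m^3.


Convert G to Pa: G = 47e9 Pa
Compute G/rho = 47e9 / 3082 = 15249837.7677
Vs = sqrt(15249837.7677) = 3905.1 m/s

3905.1


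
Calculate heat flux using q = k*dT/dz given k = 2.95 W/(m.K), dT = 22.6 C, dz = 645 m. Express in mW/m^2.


q = k * dT / dz * 1000
= 2.95 * 22.6 / 645 * 1000
= 0.103364 * 1000
= 103.3643 mW/m^2

103.3643


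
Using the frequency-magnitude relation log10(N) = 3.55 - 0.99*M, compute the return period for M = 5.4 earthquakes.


log10(N) = 3.55 - 0.99*5.4 = -1.796
N = 10^-1.796 = 0.015996
T = 1/N = 1/0.015996 = 62.5173 years

62.5173


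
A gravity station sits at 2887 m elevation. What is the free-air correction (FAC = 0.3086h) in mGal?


FAC = 0.3086 * h
= 0.3086 * 2887
= 890.9282 mGal

890.9282


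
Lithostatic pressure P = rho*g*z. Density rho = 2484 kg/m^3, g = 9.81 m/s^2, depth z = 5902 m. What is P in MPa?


P = rho * g * z / 1e6
= 2484 * 9.81 * 5902 / 1e6
= 143820172.08 / 1e6
= 143.8202 MPa

143.8202


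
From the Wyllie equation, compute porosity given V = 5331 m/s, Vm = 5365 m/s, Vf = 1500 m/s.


1/V - 1/Vm = 1/5331 - 1/5365 = 1.19e-06
1/Vf - 1/Vm = 1/1500 - 1/5365 = 0.00048027
phi = 1.19e-06 / 0.00048027 = 0.0025

0.0025


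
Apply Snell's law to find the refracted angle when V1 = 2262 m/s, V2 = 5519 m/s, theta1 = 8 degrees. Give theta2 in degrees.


sin(theta1) = sin(8 deg) = 0.139173
sin(theta2) = V2/V1 * sin(theta1) = 5519/2262 * 0.139173 = 0.339565
theta2 = arcsin(0.339565) = 19.8504 degrees

19.8504


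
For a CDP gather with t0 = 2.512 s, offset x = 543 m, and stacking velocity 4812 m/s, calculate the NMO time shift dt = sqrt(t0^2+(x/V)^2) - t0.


x/Vnmo = 543/4812 = 0.112843
(x/Vnmo)^2 = 0.012734
t0^2 = 6.310144
sqrt(6.310144 + 0.012734) = 2.514533
dt = 2.514533 - 2.512 = 0.002533

0.002533


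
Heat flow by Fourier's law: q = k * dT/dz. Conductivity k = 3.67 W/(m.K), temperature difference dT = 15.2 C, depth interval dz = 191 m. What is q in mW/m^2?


q = k * dT / dz * 1000
= 3.67 * 15.2 / 191 * 1000
= 0.292063 * 1000
= 292.0628 mW/m^2

292.0628


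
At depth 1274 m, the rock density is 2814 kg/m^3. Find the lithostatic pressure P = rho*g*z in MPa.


P = rho * g * z / 1e6
= 2814 * 9.81 * 1274 / 1e6
= 35169203.16 / 1e6
= 35.1692 MPa

35.1692


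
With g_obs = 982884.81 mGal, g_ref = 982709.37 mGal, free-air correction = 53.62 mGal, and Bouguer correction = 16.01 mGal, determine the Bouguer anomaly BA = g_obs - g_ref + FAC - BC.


BA = g_obs - g_ref + FAC - BC
= 982884.81 - 982709.37 + 53.62 - 16.01
= 213.05 mGal

213.05


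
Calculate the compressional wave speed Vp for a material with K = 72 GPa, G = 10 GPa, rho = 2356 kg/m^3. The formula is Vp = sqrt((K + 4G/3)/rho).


First compute the effective modulus:
K + 4G/3 = 72e9 + 4*10e9/3 = 85333333333.33 Pa
Then divide by density:
85333333333.33 / 2356 = 36219581.2111 Pa/(kg/m^3)
Take the square root:
Vp = sqrt(36219581.2111) = 6018.27 m/s

6018.27


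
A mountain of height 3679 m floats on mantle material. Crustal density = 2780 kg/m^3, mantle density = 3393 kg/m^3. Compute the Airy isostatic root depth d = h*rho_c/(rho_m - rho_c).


rho_m - rho_c = 3393 - 2780 = 613
d = 3679 * 2780 / 613
= 10227620 / 613
= 16684.54 m

16684.54


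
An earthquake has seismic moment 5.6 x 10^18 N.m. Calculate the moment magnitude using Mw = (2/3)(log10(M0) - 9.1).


log10(M0) = log10(5.6 x 10^18) = 18.7482
Mw = 2/3 * (18.7482 - 9.1)
= 2/3 * 9.6482
= 6.43

6.43


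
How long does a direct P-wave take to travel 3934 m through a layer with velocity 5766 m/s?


t = x / V
= 3934 / 5766
= 0.6823 s

0.6823


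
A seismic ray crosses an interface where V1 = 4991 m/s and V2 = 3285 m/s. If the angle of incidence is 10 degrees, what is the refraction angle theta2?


sin(theta1) = sin(10 deg) = 0.173648
sin(theta2) = V2/V1 * sin(theta1) = 3285/4991 * 0.173648 = 0.114293
theta2 = arcsin(0.114293) = 6.5628 degrees

6.5628


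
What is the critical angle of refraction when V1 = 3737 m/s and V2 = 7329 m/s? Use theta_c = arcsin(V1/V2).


V1/V2 = 3737/7329 = 0.509892
theta_c = arcsin(0.509892) = 30.6567 degrees

30.6567


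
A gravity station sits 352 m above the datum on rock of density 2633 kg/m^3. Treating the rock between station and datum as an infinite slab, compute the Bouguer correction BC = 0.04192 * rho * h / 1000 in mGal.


BC = 0.04192 * rho * h / 1000
= 0.04192 * 2633 * 352 / 1000
= 38.8521 mGal

38.8521


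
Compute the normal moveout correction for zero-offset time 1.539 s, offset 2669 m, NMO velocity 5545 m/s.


x/Vnmo = 2669/5545 = 0.481335
(x/Vnmo)^2 = 0.231683
t0^2 = 2.368521
sqrt(2.368521 + 0.231683) = 1.612515
dt = 1.612515 - 1.539 = 0.073515

0.073515


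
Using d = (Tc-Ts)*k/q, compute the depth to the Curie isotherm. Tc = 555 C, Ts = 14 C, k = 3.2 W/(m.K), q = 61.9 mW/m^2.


T_Curie - T_surf = 555 - 14 = 541 C
Convert q to W/m^2: 61.9 mW/m^2 = 0.0619 W/m^2
d = 541 * 3.2 / 0.0619 = 27967.69 m

27967.69


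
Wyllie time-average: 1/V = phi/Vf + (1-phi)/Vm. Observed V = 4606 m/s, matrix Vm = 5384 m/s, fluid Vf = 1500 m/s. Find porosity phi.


1/V - 1/Vm = 1/4606 - 1/5384 = 3.137e-05
1/Vf - 1/Vm = 1/1500 - 1/5384 = 0.00048093
phi = 3.137e-05 / 0.00048093 = 0.0652

0.0652


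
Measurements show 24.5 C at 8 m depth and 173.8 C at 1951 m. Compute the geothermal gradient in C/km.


dT = 173.8 - 24.5 = 149.3 C
dz = 1951 - 8 = 1943 m
gradient = dT/dz * 1000 = 149.3/1943 * 1000 = 76.8399 C/km

76.8399


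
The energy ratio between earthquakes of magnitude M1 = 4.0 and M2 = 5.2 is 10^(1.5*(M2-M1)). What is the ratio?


M2 - M1 = 5.2 - 4.0 = 1.2
1.5 * 1.2 = 1.8
ratio = 10^1.8 = 63.1

63.1


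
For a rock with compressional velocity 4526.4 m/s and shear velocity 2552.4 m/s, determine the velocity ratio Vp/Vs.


Vp/Vs = 4526.4 / 2552.4
= 1.7734

1.7734


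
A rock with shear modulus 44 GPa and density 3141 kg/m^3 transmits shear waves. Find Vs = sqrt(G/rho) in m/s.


Convert G to Pa: G = 44e9 Pa
Compute G/rho = 44e9 / 3141 = 14008277.6186
Vs = sqrt(14008277.6186) = 3742.76 m/s

3742.76


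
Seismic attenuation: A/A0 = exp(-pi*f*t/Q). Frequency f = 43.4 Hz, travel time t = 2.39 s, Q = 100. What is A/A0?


pi*f*t/Q = pi*43.4*2.39/100 = 3.258648
A/A0 = exp(-3.258648) = 0.03844

0.03844


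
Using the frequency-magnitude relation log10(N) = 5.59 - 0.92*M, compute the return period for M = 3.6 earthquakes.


log10(N) = 5.59 - 0.92*3.6 = 2.278
N = 10^2.278 = 189.670592
T = 1/N = 1/189.670592 = 0.0053 years

0.0053


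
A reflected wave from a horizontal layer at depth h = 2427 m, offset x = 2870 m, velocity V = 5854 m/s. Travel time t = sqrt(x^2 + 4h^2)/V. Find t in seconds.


x^2 + 4h^2 = 2870^2 + 4*2427^2 = 8236900 + 23561316 = 31798216
sqrt(31798216) = 5638.9907
t = 5638.9907 / 5854 = 0.9633 s

0.9633


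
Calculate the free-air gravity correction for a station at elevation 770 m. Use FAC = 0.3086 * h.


FAC = 0.3086 * h
= 0.3086 * 770
= 237.622 mGal

237.622


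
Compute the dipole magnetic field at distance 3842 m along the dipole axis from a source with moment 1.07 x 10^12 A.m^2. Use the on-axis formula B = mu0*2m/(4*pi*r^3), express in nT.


m = 1.07 x 10^12 = 1070000000000 A.m^2
2m = 2140000000000 A.m^2
r^3 = 3842^3 = 56711623688
B = (4pi*10^-7) * 2140000000000 / (4*pi * 56711623688) * 1e9
= 2689203.311473 / 712659281405.48 * 1e9
= 3773.4769 nT

3773.4769


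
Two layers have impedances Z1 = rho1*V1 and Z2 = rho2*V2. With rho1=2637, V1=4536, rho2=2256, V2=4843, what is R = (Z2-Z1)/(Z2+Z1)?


Z1 = 2637 * 4536 = 11961432
Z2 = 2256 * 4843 = 10925808
R = (10925808 - 11961432) / (10925808 + 11961432) = -1035624 / 22887240 = -0.0452

-0.0452


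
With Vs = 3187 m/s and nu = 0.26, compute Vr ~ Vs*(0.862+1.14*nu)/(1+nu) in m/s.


Numerator factor = 0.862 + 1.14*0.26 = 1.1584
Denominator = 1 + 0.26 = 1.26
Vr = 3187 * 1.1584 / 1.26 = 2930.02 m/s

2930.02


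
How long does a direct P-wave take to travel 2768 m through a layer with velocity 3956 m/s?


t = x / V
= 2768 / 3956
= 0.6997 s

0.6997


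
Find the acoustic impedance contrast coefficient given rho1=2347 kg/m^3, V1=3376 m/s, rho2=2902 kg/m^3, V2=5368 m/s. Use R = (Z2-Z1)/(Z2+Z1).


Z1 = 2347 * 3376 = 7923472
Z2 = 2902 * 5368 = 15577936
R = (15577936 - 7923472) / (15577936 + 7923472) = 7654464 / 23501408 = 0.3257

0.3257


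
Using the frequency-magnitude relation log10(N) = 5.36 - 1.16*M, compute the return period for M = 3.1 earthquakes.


log10(N) = 5.36 - 1.16*3.1 = 1.764
N = 10^1.764 = 58.076442
T = 1/N = 1/58.076442 = 0.0172 years

0.0172


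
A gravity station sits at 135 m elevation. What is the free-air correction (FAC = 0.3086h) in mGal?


FAC = 0.3086 * h
= 0.3086 * 135
= 41.661 mGal

41.661


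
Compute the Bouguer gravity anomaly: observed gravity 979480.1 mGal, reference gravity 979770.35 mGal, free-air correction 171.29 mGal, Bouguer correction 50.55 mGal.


BA = g_obs - g_ref + FAC - BC
= 979480.1 - 979770.35 + 171.29 - 50.55
= -169.51 mGal

-169.51


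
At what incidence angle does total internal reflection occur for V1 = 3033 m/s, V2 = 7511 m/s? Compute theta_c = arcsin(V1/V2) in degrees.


V1/V2 = 3033/7511 = 0.403808
theta_c = arcsin(0.403808) = 23.8164 degrees

23.8164


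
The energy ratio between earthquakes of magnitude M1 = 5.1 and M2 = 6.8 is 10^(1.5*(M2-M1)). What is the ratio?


M2 - M1 = 6.8 - 5.1 = 1.7
1.5 * 1.7 = 2.55
ratio = 10^2.55 = 354.81

354.81


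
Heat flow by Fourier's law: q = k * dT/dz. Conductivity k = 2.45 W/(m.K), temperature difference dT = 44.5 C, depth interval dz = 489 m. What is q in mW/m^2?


q = k * dT / dz * 1000
= 2.45 * 44.5 / 489 * 1000
= 0.222955 * 1000
= 222.955 mW/m^2

222.955


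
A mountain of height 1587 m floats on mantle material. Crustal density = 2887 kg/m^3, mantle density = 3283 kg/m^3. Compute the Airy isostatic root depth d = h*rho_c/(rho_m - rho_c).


rho_m - rho_c = 3283 - 2887 = 396
d = 1587 * 2887 / 396
= 4581669 / 396
= 11569.87 m

11569.87


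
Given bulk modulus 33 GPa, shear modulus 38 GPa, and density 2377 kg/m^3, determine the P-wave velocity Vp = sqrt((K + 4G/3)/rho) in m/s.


First compute the effective modulus:
K + 4G/3 = 33e9 + 4*38e9/3 = 83666666666.67 Pa
Then divide by density:
83666666666.67 / 2377 = 35198429.3928 Pa/(kg/m^3)
Take the square root:
Vp = sqrt(35198429.3928) = 5932.83 m/s

5932.83


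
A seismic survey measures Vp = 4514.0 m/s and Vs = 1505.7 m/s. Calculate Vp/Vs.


Vp/Vs = 4514.0 / 1505.7
= 2.9979

2.9979


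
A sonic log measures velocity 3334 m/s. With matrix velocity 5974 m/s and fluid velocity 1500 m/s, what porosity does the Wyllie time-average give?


1/V - 1/Vm = 1/3334 - 1/5974 = 0.00013255
1/Vf - 1/Vm = 1/1500 - 1/5974 = 0.00049927
phi = 0.00013255 / 0.00049927 = 0.2655

0.2655


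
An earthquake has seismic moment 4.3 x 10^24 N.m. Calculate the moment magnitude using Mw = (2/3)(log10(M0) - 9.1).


log10(M0) = log10(4.3 x 10^24) = 24.6335
Mw = 2/3 * (24.6335 - 9.1)
= 2/3 * 15.5335
= 10.36

10.36


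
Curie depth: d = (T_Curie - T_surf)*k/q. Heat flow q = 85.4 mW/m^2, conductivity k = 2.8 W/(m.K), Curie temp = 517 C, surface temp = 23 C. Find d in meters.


T_Curie - T_surf = 517 - 23 = 494 C
Convert q to W/m^2: 85.4 mW/m^2 = 0.0854 W/m^2
d = 494 * 2.8 / 0.0854 = 16196.72 m

16196.72


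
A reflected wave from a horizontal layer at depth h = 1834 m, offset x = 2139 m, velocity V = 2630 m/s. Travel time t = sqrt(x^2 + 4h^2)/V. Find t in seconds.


x^2 + 4h^2 = 2139^2 + 4*1834^2 = 4575321 + 13454224 = 18029545
sqrt(18029545) = 4246.1212
t = 4246.1212 / 2630 = 1.6145 s

1.6145


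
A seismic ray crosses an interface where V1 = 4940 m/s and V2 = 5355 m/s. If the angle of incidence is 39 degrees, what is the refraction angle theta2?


sin(theta1) = sin(39 deg) = 0.62932
sin(theta2) = V2/V1 * sin(theta1) = 5355/4940 * 0.62932 = 0.682188
theta2 = arcsin(0.682188) = 43.0149 degrees

43.0149


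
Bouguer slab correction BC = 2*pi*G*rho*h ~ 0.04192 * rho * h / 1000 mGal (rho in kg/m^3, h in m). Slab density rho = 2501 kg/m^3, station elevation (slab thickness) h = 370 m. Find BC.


BC = 0.04192 * rho * h / 1000
= 0.04192 * 2501 * 370 / 1000
= 38.7915 mGal

38.7915


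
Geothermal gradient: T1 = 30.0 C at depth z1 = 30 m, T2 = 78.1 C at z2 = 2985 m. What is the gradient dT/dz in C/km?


dT = 78.1 - 30.0 = 48.1 C
dz = 2985 - 30 = 2955 m
gradient = dT/dz * 1000 = 48.1/2955 * 1000 = 16.2775 C/km

16.2775


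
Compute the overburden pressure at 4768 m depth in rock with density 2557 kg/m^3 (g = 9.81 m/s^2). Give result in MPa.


P = rho * g * z / 1e6
= 2557 * 9.81 * 4768 / 1e6
= 119601322.56 / 1e6
= 119.6013 MPa

119.6013


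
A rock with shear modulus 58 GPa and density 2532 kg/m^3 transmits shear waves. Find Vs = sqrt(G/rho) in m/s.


Convert G to Pa: G = 58e9 Pa
Compute G/rho = 58e9 / 2532 = 22906793.049
Vs = sqrt(22906793.049) = 4786.1 m/s

4786.1


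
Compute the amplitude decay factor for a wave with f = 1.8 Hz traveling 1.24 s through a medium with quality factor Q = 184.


pi*f*t/Q = pi*1.8*1.24/184 = 0.038109
A/A0 = exp(-0.038109) = 0.962608

0.962608


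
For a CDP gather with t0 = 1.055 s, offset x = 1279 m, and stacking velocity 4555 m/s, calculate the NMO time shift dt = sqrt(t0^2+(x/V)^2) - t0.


x/Vnmo = 1279/4555 = 0.28079
(x/Vnmo)^2 = 0.078843
t0^2 = 1.113025
sqrt(1.113025 + 0.078843) = 1.091727
dt = 1.091727 - 1.055 = 0.036727

0.036727


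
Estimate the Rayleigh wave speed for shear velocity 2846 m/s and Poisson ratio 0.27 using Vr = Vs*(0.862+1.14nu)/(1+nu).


Numerator factor = 0.862 + 1.14*0.27 = 1.1698
Denominator = 1 + 0.27 = 1.27
Vr = 2846 * 1.1698 / 1.27 = 2621.46 m/s

2621.46


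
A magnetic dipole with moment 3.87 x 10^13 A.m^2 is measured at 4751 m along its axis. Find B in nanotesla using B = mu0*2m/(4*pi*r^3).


m = 3.87 x 10^13 = 38700000000000 A.m^2
2m = 77400000000000 A.m^2
r^3 = 4751^3 = 107239576751
B = (4pi*10^-7) * 77400000000000 / (4*pi * 107239576751) * 1e9
= 97263708.55514 / 1347612265980.08 * 1e9
= 72174.8466 nT

72174.8466


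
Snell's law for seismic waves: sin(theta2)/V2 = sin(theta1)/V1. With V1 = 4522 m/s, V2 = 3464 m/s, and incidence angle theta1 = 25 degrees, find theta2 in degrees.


sin(theta1) = sin(25 deg) = 0.422618
sin(theta2) = V2/V1 * sin(theta1) = 3464/4522 * 0.422618 = 0.323739
theta2 = arcsin(0.323739) = 18.8892 degrees

18.8892


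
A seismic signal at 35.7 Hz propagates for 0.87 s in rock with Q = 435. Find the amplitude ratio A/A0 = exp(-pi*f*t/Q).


pi*f*t/Q = pi*35.7*0.87/435 = 0.22431
A/A0 = exp(-0.22431) = 0.799068

0.799068


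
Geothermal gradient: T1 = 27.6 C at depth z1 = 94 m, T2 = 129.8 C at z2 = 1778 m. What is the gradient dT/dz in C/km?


dT = 129.8 - 27.6 = 102.2 C
dz = 1778 - 94 = 1684 m
gradient = dT/dz * 1000 = 102.2/1684 * 1000 = 60.6888 C/km

60.6888


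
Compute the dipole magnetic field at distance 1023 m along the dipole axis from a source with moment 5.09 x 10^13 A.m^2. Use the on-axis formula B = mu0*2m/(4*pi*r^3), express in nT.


m = 5.09 x 10^13 = 50900000000000 A.m^2
2m = 101800000000000 A.m^2
r^3 = 1023^3 = 1070599167
B = (4pi*10^-7) * 101800000000000 / (4*pi * 1070599167) * 1e9
= 127925652.854176 / 13453545911.95 * 1e9
= 9508694.1161 nT

9508694.1161


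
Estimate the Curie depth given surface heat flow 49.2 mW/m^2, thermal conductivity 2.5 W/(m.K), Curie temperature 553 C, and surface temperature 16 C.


T_Curie - T_surf = 553 - 16 = 537 C
Convert q to W/m^2: 49.2 mW/m^2 = 0.0492 W/m^2
d = 537 * 2.5 / 0.0492 = 27286.59 m

27286.59


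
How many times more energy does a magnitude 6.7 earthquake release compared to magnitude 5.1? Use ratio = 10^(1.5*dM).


M2 - M1 = 6.7 - 5.1 = 1.6
1.5 * 1.6 = 2.4
ratio = 10^2.4 = 251.19

251.19


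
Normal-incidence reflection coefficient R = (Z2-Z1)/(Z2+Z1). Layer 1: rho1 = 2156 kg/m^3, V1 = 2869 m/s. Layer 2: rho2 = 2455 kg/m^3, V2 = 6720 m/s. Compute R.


Z1 = 2156 * 2869 = 6185564
Z2 = 2455 * 6720 = 16497600
R = (16497600 - 6185564) / (16497600 + 6185564) = 10312036 / 22683164 = 0.4546

0.4546


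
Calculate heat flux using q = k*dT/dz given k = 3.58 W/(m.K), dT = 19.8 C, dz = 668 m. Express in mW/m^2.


q = k * dT / dz * 1000
= 3.58 * 19.8 / 668 * 1000
= 0.106114 * 1000
= 106.1138 mW/m^2

106.1138


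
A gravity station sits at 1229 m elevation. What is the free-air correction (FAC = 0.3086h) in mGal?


FAC = 0.3086 * h
= 0.3086 * 1229
= 379.2694 mGal

379.2694


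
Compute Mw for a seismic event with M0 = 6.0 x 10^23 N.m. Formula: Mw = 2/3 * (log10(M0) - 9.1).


log10(M0) = log10(6.0 x 10^23) = 23.7782
Mw = 2/3 * (23.7782 - 9.1)
= 2/3 * 14.6782
= 9.79

9.79


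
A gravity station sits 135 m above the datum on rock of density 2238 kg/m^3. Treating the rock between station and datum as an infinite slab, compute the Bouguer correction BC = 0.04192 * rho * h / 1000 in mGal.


BC = 0.04192 * rho * h / 1000
= 0.04192 * 2238 * 135 / 1000
= 12.6653 mGal

12.6653


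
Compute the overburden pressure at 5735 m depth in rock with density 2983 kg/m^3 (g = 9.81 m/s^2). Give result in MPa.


P = rho * g * z / 1e6
= 2983 * 9.81 * 5735 / 1e6
= 167824624.05 / 1e6
= 167.8246 MPa

167.8246


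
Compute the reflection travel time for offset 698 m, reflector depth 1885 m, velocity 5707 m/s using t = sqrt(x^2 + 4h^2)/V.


x^2 + 4h^2 = 698^2 + 4*1885^2 = 487204 + 14212900 = 14700104
sqrt(14700104) = 3834.0715
t = 3834.0715 / 5707 = 0.6718 s

0.6718


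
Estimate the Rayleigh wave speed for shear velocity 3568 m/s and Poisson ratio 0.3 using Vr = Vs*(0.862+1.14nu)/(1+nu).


Numerator factor = 0.862 + 1.14*0.3 = 1.204
Denominator = 1 + 0.3 = 1.3
Vr = 3568 * 1.204 / 1.3 = 3304.52 m/s

3304.52


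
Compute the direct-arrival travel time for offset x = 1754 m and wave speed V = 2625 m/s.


t = x / V
= 1754 / 2625
= 0.6682 s

0.6682


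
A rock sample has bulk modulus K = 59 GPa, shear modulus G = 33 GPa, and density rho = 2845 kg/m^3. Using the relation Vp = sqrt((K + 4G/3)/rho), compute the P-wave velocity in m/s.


First compute the effective modulus:
K + 4G/3 = 59e9 + 4*33e9/3 = 103000000000.0 Pa
Then divide by density:
103000000000.0 / 2845 = 36203866.4323 Pa/(kg/m^3)
Take the square root:
Vp = sqrt(36203866.4323) = 6016.96 m/s

6016.96


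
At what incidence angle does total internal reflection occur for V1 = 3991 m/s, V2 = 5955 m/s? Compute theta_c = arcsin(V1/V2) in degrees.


V1/V2 = 3991/5955 = 0.670193
theta_c = arcsin(0.670193) = 42.082 degrees

42.082


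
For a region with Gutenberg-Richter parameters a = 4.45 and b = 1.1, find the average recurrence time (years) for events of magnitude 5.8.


log10(N) = 4.45 - 1.1*5.8 = -1.93
N = 10^-1.93 = 0.011749
T = 1/N = 1/0.011749 = 85.1138 years

85.1138


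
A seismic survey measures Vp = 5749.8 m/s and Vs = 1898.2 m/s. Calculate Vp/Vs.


Vp/Vs = 5749.8 / 1898.2
= 3.0291

3.0291


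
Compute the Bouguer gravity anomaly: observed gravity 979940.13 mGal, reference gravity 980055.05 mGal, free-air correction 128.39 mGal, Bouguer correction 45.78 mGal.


BA = g_obs - g_ref + FAC - BC
= 979940.13 - 980055.05 + 128.39 - 45.78
= -32.31 mGal

-32.31


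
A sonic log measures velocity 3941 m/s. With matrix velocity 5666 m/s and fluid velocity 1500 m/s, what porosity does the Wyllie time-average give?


1/V - 1/Vm = 1/3941 - 1/5666 = 7.725e-05
1/Vf - 1/Vm = 1/1500 - 1/5666 = 0.00049018
phi = 7.725e-05 / 0.00049018 = 0.1576

0.1576


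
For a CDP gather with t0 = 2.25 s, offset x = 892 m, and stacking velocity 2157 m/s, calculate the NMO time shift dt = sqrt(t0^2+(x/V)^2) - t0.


x/Vnmo = 892/2157 = 0.413537
(x/Vnmo)^2 = 0.171013
t0^2 = 5.0625
sqrt(5.0625 + 0.171013) = 2.287687
dt = 2.287687 - 2.25 = 0.037687

0.037687


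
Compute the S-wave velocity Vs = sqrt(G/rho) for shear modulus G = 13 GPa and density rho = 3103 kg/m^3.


Convert G to Pa: G = 13e9 Pa
Compute G/rho = 13e9 / 3103 = 4189494.038
Vs = sqrt(4189494.038) = 2046.83 m/s

2046.83


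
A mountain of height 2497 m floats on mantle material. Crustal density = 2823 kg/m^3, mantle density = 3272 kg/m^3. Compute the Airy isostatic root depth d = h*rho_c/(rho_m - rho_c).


rho_m - rho_c = 3272 - 2823 = 449
d = 2497 * 2823 / 449
= 7049031 / 449
= 15699.4 m

15699.4


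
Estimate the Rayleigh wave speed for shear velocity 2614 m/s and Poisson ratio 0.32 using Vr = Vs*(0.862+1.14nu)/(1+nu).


Numerator factor = 0.862 + 1.14*0.32 = 1.2268
Denominator = 1 + 0.32 = 1.32
Vr = 2614 * 1.2268 / 1.32 = 2429.44 m/s

2429.44


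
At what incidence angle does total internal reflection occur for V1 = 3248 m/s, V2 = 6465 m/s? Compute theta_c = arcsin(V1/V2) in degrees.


V1/V2 = 3248/6465 = 0.502398
theta_c = arcsin(0.502398) = 30.1587 degrees

30.1587


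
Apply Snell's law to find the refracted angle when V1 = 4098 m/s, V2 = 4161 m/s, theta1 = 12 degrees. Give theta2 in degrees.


sin(theta1) = sin(12 deg) = 0.207912
sin(theta2) = V2/V1 * sin(theta1) = 4161/4098 * 0.207912 = 0.211108
theta2 = arcsin(0.211108) = 12.1873 degrees

12.1873


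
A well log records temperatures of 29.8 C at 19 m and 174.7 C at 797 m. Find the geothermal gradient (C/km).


dT = 174.7 - 29.8 = 144.9 C
dz = 797 - 19 = 778 m
gradient = dT/dz * 1000 = 144.9/778 * 1000 = 186.2468 C/km

186.2468


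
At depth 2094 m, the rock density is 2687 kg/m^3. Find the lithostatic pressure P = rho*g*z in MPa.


P = rho * g * z / 1e6
= 2687 * 9.81 * 2094 / 1e6
= 55196730.18 / 1e6
= 55.1967 MPa

55.1967


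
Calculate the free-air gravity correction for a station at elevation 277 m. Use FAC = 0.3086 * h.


FAC = 0.3086 * h
= 0.3086 * 277
= 85.4822 mGal

85.4822


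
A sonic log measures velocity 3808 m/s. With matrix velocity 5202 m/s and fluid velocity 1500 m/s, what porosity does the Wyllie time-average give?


1/V - 1/Vm = 1/3808 - 1/5202 = 7.037e-05
1/Vf - 1/Vm = 1/1500 - 1/5202 = 0.00047443
phi = 7.037e-05 / 0.00047443 = 0.1483

0.1483


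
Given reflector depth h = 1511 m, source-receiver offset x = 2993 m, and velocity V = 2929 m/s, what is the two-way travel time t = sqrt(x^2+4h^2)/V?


x^2 + 4h^2 = 2993^2 + 4*1511^2 = 8958049 + 9132484 = 18090533
sqrt(18090533) = 4253.2967
t = 4253.2967 / 2929 = 1.4521 s

1.4521


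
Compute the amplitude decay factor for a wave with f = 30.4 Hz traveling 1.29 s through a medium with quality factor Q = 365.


pi*f*t/Q = pi*30.4*1.29/365 = 0.337536
A/A0 = exp(-0.337536) = 0.713526

0.713526


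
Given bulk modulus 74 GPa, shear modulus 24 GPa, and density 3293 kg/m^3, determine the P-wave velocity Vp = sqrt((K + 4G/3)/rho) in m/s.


First compute the effective modulus:
K + 4G/3 = 74e9 + 4*24e9/3 = 106000000000.0 Pa
Then divide by density:
106000000000.0 / 3293 = 32189492.8637 Pa/(kg/m^3)
Take the square root:
Vp = sqrt(32189492.8637) = 5673.58 m/s

5673.58


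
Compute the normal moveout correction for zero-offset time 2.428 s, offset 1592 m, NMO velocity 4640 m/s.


x/Vnmo = 1592/4640 = 0.343103
(x/Vnmo)^2 = 0.11772
t0^2 = 5.895184
sqrt(5.895184 + 0.11772) = 2.452122
dt = 2.452122 - 2.428 = 0.024122

0.024122


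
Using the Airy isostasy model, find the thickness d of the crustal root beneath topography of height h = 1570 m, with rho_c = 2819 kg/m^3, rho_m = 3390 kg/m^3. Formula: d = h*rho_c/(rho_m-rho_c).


rho_m - rho_c = 3390 - 2819 = 571
d = 1570 * 2819 / 571
= 4425830 / 571
= 7751.02 m

7751.02


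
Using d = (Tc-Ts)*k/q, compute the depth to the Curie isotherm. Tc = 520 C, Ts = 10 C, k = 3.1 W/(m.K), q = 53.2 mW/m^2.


T_Curie - T_surf = 520 - 10 = 510 C
Convert q to W/m^2: 53.2 mW/m^2 = 0.0532 W/m^2
d = 510 * 3.1 / 0.0532 = 29718.05 m

29718.05


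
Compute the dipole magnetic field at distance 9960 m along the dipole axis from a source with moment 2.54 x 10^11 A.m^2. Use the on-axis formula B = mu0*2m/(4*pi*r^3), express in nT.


m = 2.54 x 10^11 = 254000000000 A.m^2
2m = 508000000000 A.m^2
r^3 = 9960^3 = 988047936000
B = (4pi*10^-7) * 508000000000 / (4*pi * 988047936000) * 1e9
= 638371.627209 / 12416176548528.63 * 1e9
= 51.4145 nT

51.4145


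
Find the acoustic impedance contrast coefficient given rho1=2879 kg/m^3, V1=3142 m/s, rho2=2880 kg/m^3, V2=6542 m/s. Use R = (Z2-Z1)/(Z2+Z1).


Z1 = 2879 * 3142 = 9045818
Z2 = 2880 * 6542 = 18840960
R = (18840960 - 9045818) / (18840960 + 9045818) = 9795142 / 27886778 = 0.3512

0.3512
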